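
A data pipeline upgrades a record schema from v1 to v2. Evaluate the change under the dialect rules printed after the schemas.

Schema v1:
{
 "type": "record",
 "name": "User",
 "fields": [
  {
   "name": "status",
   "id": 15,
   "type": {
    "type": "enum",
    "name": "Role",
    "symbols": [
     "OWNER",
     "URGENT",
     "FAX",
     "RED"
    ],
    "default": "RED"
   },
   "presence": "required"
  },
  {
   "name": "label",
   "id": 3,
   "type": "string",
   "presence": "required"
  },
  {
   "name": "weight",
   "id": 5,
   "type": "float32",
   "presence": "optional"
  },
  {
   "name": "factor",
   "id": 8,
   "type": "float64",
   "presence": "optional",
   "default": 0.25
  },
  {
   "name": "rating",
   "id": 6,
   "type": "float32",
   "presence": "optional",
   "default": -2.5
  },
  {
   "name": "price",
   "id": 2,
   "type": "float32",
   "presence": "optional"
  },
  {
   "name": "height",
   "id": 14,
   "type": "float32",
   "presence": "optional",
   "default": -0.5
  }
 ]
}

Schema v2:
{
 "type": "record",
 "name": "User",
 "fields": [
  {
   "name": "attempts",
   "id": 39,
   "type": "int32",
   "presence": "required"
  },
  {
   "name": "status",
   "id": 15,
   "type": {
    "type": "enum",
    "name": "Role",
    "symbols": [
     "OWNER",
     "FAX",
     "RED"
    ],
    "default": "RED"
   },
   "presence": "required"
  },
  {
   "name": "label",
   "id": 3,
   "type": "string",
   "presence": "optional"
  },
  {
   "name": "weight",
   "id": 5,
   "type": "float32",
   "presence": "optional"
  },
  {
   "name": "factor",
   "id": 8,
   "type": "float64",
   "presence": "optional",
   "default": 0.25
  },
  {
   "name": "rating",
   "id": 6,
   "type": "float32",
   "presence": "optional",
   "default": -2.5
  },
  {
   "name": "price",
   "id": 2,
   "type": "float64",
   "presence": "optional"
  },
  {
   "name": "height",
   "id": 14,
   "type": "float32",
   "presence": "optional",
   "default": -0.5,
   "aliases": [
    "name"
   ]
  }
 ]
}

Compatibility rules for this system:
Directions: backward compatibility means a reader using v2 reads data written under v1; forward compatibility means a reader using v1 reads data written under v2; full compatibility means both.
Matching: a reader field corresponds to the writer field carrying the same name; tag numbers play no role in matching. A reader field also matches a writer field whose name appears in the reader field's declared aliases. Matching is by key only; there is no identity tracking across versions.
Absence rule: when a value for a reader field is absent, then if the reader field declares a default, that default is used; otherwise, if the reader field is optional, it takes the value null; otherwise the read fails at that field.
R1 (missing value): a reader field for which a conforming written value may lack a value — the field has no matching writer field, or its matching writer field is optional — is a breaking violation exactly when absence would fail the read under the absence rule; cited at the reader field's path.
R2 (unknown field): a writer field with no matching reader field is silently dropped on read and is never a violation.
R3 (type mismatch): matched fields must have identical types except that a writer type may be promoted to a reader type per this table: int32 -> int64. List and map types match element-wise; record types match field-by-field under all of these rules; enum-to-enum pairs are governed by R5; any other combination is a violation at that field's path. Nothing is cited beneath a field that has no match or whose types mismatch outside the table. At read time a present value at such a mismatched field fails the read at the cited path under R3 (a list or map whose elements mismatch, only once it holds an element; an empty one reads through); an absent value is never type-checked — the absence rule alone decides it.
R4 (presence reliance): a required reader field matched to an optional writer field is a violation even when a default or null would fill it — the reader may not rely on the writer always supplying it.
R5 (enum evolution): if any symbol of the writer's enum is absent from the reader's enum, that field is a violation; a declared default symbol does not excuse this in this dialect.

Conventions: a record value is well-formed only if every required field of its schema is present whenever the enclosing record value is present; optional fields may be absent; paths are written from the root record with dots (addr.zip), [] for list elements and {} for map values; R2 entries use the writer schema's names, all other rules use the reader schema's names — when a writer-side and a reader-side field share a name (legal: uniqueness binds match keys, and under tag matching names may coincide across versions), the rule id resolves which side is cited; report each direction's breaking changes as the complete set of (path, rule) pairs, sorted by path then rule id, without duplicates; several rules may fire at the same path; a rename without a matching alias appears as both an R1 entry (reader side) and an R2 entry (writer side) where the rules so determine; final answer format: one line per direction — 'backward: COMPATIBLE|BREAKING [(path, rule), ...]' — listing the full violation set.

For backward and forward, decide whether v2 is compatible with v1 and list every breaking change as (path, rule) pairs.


backward: BREAKING [(attempts, R1), (price, R3), (status, R5)]; forward: BREAKING [(label, R1), (label, R4), (price, R3)]

each type pair in User: writer, then reader
backward pass over User, reader schema v2, writer schema v1:
  attempts has no writer counterpart
  status: Role -> Role, writer required; from status
  label: string -> string, writer required; from label
  weight: float32 -> float32, writer optional; from weight
  factor: float64 -> float64, writer optional; from factor
  rating: float32 -> float32, writer optional; from rating
  price: float32 -> float64, writer optional; from price
  height: float32 -> float32, writer optional; from height
  R1 fires at attempts
  R3 fires at price
  R5 fires at status
  => 3 violation(s): backward is BREAKING for User
forward pass over User, reader schema v1, writer schema v2:
  status: Role -> Role, writer required; from status
  label: string -> string, writer optional; from label
  weight: float32 -> float32, writer optional; from weight
  factor: float64 -> float64, writer optional; from factor
  rating: float32 -> float32, writer optional; from rating
  price: float64 -> float32, writer optional; from price
  height: float32 -> float32, writer optional; from height
  writer attempts: unknown to reader
  R1 fires at label
  R4 fires at label
  R3 fires at price
  => 3 violation(s): forward is BREAKING for User


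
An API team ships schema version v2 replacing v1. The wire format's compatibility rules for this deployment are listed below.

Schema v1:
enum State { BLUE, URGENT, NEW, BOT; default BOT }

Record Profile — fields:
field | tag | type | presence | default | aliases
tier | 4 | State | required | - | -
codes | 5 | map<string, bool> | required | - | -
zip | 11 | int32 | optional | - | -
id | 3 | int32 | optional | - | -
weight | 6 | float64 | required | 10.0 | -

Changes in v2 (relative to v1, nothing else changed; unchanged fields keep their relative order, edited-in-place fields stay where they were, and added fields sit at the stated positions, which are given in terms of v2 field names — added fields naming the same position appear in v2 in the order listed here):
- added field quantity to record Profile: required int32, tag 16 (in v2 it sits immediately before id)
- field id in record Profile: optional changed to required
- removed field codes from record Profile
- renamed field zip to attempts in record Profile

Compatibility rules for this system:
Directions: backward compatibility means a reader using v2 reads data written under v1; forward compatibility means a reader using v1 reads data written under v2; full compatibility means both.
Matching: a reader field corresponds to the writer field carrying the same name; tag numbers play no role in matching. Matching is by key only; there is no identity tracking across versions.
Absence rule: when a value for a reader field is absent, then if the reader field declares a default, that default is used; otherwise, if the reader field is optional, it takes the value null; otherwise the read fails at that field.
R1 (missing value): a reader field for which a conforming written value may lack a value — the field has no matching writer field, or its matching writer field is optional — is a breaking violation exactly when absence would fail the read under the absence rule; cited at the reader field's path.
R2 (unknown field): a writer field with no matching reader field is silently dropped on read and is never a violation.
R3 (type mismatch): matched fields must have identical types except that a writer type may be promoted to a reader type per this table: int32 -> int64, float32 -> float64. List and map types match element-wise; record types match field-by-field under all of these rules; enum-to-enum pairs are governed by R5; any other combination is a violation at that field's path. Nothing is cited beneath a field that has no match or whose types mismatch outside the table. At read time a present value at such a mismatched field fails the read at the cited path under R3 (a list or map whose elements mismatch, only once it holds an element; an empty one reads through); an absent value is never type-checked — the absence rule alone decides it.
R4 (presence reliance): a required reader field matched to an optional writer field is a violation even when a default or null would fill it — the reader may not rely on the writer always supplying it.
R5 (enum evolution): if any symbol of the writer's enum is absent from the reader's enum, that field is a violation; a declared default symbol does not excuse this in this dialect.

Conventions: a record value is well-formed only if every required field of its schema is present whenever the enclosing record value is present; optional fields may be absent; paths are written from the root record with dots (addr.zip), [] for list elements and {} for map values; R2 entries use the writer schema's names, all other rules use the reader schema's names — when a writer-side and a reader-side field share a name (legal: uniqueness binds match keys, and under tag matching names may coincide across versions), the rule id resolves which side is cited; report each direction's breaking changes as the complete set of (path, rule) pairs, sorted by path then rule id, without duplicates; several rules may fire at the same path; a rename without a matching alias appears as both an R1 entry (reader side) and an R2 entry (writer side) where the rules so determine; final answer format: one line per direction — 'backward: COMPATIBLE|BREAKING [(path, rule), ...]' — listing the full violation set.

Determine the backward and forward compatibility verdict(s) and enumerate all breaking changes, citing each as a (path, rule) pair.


each type pair in Profile: writer, then reader
backward for Profile (reader v2, writer v1):
  writer required, State -> State: reader tier maps from writer tier
  attempts: no writer-side match
  quantity: no writer-side match
  writer optional, int32 -> int32: reader id maps from writer id
  writer required, float64 -> float64: reader weight maps from writer weight
  writer field codes has no reader counterpart
  writer field zip has no reader counterpart
  R1 fires at id
  R4 fires at id
  R1 fires at quantity
  => backward verdict for Profile: BREAKING, 3 violation(s)
forward for Profile (reader v1, writer v2):
  writer required, State -> State: reader tier maps from writer tier
  codes: no writer-side match
  zip: no writer-side match
  writer required, int32 -> int32: reader id maps from writer id
  writer required, float64 -> float64: reader weight maps from writer weight
  writer field attempts has no reader counterpart
  writer field quantity has no reader counterpart
  R1 fires at codes
  => forward verdict for Profile: BREAKING, 1 violation(s)

backward: BREAKING [(id, R1), (id, R4), (quantity, R1)]; forward: BREAKING [(codes, R1)]


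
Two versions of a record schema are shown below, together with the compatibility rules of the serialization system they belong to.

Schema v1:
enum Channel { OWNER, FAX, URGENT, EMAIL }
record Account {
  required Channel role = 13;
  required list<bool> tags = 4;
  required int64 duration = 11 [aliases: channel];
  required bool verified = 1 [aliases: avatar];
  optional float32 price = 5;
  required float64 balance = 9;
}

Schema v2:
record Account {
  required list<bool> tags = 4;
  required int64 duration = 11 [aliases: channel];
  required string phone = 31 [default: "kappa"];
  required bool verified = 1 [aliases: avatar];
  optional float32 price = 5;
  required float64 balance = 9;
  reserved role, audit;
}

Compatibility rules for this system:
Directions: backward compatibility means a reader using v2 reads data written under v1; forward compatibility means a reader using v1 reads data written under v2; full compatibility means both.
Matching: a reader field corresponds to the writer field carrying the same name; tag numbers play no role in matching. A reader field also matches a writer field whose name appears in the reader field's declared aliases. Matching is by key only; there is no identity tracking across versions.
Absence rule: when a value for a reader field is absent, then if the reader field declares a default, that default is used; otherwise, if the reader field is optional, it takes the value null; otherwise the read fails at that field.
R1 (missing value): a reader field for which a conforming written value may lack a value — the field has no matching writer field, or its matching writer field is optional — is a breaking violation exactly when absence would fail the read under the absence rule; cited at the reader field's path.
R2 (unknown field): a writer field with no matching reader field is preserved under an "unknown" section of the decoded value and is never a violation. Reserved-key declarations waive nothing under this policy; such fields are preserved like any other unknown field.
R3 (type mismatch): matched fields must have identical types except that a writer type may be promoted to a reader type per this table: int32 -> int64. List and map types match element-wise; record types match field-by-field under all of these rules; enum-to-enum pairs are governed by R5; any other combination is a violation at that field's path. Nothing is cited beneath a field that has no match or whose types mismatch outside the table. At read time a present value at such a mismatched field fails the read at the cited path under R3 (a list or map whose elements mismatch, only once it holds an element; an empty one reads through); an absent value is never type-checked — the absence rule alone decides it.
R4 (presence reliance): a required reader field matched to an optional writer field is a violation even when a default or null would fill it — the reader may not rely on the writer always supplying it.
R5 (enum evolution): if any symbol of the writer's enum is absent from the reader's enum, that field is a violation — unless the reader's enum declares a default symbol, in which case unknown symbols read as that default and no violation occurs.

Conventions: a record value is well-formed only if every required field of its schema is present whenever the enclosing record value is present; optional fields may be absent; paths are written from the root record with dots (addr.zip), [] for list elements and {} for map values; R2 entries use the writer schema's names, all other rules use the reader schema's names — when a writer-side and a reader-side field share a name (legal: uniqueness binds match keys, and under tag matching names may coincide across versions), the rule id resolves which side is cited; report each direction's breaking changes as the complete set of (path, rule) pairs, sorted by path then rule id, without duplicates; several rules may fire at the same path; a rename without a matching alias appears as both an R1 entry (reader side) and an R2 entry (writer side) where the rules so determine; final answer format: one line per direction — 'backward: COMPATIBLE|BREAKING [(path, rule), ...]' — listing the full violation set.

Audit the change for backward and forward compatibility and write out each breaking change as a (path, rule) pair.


backward: COMPATIBLE []; forward: BREAKING [(role, R1)]

arrows below run writer -> reader for Account
backward for Account (reader v2, writer v1):
  writer required, list<bool> -> list<bool>: reader tags maps from writer tags
  writer required, int64 -> int64: reader duration maps from writer duration
  phone: no writer match
  writer required, bool -> bool: reader verified maps from writer verified
  writer optional, float32 -> float32: reader price maps from writer price
  writer required, float64 -> float64: reader balance maps from writer balance
  role (writer side), unknown to reader
  nothing fires on Account: backward is COMPATIBLE
forward for Account (reader v1, writer v2):
  role: no writer match
  writer required, list<bool> -> list<bool>: reader tags maps from writer tags
  writer required, int64 -> int64: reader duration maps from writer duration
  writer required, bool -> bool: reader verified maps from writer verified
  writer optional, float32 -> float32: reader price maps from writer price
  writer required, float64 -> float64: reader balance maps from writer balance
  phone (writer side), unknown to reader
  rule R1 violated at role
  => forward verdict for Account: BREAKING, 1 violation(s)


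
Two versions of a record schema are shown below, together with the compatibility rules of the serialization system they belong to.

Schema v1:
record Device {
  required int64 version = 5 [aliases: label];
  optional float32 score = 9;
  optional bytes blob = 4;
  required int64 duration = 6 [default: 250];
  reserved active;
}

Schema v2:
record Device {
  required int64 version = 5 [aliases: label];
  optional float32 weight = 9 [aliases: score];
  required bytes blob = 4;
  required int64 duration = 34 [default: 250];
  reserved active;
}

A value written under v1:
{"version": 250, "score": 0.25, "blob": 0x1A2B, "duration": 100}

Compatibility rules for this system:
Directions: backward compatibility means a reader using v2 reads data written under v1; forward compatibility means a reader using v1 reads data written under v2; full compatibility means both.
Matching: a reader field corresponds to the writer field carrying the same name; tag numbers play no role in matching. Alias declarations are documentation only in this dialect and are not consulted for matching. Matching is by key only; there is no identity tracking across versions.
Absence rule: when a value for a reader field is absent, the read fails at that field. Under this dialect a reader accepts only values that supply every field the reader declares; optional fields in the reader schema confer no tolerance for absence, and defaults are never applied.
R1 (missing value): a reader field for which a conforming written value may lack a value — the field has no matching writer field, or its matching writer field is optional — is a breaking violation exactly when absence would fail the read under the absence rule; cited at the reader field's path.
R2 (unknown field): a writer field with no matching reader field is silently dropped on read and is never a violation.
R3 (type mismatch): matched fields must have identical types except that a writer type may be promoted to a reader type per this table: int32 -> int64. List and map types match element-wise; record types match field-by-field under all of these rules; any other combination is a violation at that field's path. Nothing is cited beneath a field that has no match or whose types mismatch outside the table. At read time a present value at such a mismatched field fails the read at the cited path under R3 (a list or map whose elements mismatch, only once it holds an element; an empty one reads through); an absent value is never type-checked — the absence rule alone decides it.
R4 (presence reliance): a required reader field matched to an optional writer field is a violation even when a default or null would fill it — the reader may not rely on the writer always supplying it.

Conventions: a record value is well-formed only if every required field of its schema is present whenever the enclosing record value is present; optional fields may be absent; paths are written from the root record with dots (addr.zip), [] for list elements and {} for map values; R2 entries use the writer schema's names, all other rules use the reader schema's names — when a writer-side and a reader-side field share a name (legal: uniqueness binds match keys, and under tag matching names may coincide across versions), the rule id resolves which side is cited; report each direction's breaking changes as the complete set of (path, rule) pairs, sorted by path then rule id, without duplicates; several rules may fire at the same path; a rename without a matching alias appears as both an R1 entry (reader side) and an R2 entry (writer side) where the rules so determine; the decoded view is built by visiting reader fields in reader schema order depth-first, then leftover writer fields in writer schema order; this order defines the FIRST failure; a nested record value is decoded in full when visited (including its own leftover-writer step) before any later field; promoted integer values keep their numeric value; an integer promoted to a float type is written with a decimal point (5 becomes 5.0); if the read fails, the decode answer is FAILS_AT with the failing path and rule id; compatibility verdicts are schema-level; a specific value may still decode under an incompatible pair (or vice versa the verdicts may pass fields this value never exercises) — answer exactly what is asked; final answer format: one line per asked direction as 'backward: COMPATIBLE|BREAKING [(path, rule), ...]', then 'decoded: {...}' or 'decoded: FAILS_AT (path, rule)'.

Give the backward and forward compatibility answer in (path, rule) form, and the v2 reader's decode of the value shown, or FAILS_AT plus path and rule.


each type pair in Device: writer, then reader
checking backward for Device: reader v2 against writer v1:
  version <- version (int64 -> int64, writer required)
  no writer field matches reader weight
  blob <- blob (bytes -> bytes, writer optional)
  duration <- duration (int64 -> int64, writer required)
  writer score: unknown to reader
  rule R1 violated at blob
  rule R4 violated at blob
  rule R1 violated at weight
  => backward verdict for Device: BREAKING, 3 violation(s)
checking forward for Device: reader v1 against writer v2:
  version <- version (int64 -> int64, writer required)
  no writer field matches reader score
  blob <- blob (bytes -> bytes, writer required)
  duration <- duration (int64 -> int64, writer required)
  writer weight: unknown to reader
  rule R1 violated at score
  => forward verdict for Device: BREAKING, 1 violation(s)
decode walk for Device under reader schema v2:
  version := 250
  read fails at weight under R1 (no fill)
  => FAILS_AT (weight, R1)

backward: BREAKING [(blob, R1), (blob, R4), (weight, R1)]; forward: BREAKING [(score, R1)]; decoded: FAILS_AT (weight, R1)


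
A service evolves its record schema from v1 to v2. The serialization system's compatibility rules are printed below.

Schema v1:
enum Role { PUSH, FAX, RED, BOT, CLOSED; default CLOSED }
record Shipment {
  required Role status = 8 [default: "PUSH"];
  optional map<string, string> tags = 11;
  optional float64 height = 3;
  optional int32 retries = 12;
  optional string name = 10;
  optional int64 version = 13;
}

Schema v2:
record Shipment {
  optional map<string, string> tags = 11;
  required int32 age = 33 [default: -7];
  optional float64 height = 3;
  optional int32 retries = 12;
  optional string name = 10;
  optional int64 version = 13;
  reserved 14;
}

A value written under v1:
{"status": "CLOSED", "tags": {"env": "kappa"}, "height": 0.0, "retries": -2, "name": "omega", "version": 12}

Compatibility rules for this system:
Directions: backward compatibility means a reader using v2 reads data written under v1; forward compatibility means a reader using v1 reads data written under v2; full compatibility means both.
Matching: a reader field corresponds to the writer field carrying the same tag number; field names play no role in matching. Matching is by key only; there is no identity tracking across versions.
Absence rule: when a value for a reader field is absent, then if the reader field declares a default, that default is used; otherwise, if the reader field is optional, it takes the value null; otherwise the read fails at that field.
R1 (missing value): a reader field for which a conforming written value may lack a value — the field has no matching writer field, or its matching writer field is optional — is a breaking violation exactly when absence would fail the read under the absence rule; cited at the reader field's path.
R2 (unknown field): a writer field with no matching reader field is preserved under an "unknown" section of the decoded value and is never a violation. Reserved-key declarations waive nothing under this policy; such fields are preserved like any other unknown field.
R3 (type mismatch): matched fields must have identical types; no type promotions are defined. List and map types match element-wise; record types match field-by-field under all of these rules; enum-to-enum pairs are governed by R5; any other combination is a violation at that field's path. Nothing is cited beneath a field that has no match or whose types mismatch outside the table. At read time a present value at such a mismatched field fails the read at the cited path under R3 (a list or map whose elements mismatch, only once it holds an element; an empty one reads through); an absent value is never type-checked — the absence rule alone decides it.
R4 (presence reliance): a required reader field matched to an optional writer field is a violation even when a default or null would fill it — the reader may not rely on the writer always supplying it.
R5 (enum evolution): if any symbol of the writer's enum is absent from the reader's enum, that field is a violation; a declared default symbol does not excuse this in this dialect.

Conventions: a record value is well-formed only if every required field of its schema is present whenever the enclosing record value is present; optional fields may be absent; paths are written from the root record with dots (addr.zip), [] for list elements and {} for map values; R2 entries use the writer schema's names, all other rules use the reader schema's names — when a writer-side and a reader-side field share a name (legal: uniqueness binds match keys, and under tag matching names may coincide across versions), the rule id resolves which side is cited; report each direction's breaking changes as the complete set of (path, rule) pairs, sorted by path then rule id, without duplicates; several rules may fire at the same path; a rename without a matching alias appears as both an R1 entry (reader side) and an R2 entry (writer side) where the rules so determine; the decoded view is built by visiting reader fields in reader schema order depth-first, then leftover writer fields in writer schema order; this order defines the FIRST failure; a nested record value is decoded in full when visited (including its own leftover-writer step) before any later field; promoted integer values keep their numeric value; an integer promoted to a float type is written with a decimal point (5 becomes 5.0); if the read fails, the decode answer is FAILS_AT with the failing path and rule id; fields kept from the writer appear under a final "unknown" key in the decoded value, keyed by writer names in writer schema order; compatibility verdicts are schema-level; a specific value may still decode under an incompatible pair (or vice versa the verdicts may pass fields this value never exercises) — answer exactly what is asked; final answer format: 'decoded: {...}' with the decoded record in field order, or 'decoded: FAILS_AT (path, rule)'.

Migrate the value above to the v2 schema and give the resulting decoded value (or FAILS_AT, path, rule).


decoded: {"tags": {"env": "kappa"}, "age": -7, "height": 0.0, "retries": -2, "name": "omega", "version": 12, "unknown": {"status": "CLOSED"}}

the writer's type comes first in each Shipment pair
migrating the Shipment value to v2:
  tags := {"env": "kappa"}
  age := -7 (no value, default fills)
  height := 0.0
  retries := -2
  name := "omega"
  version := 12
  writer status: kept under "unknown"
  => decoded: {"tags": {"env": "kappa"}, "age": -7, "height": 0.0, "retries": -2, "name": "omega", "version": 12, "unknown": {"status": "CLOSED"}}


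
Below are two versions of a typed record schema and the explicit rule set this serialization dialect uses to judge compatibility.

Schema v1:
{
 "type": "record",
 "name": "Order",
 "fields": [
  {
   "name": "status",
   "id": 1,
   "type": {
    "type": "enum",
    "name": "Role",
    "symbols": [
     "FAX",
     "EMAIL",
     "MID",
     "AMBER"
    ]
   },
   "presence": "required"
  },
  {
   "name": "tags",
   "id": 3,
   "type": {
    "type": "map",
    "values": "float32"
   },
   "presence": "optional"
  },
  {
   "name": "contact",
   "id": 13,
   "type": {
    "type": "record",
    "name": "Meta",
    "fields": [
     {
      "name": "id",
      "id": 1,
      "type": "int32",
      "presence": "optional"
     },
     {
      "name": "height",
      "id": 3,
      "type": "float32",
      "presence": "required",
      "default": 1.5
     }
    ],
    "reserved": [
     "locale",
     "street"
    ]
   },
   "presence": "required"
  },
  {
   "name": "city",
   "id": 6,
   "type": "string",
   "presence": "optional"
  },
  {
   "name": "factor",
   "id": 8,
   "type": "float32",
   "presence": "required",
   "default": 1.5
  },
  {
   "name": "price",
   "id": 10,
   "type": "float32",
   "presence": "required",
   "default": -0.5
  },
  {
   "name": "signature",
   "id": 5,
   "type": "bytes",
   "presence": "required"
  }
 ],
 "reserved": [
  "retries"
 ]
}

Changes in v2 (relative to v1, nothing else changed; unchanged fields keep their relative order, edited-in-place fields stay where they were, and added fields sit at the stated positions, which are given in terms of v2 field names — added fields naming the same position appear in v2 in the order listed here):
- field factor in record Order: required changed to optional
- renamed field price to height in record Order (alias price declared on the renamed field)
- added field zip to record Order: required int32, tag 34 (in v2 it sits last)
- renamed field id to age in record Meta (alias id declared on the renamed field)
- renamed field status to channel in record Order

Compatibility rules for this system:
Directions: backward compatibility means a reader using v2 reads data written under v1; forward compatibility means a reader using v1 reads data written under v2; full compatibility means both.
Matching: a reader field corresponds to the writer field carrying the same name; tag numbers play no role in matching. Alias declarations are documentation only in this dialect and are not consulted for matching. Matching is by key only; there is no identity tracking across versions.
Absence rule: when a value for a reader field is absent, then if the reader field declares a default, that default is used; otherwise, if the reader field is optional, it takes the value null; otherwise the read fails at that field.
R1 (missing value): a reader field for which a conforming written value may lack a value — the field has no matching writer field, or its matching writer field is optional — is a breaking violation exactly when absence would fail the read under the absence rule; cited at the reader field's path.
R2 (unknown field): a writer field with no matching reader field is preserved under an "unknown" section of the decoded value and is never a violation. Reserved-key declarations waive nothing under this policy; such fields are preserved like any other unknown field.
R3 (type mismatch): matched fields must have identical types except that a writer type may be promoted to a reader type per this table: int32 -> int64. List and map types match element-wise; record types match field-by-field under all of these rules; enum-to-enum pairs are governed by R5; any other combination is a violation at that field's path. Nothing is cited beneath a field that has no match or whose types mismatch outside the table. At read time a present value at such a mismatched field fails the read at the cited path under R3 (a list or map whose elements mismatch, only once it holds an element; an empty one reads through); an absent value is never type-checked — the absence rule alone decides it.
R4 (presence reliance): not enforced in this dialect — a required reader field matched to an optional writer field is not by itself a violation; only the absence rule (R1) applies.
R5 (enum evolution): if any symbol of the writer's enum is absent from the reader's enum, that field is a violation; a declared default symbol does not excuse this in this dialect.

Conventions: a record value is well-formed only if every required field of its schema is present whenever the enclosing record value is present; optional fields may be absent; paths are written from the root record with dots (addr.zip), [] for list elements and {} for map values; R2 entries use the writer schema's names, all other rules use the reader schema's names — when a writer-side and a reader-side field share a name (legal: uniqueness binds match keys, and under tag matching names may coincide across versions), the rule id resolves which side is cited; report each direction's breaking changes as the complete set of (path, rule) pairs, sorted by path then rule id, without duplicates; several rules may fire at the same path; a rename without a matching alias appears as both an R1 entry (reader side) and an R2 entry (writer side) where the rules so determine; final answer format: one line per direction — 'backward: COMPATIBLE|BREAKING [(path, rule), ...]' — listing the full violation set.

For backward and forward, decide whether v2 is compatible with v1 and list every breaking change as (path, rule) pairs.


each type pair in Order: writer, then reader
backward on Order — v2 reading data written by v1:
  channel: no writer match
  map<string, float32> -> map<string, float32>, writer optional: tags aligns to tags
  Meta -> Meta, writer required: contact aligns to contact
  string -> string, writer optional: city aligns to city
  float32 -> float32, writer required: factor aligns to factor
  height: no writer match
  bytes -> bytes, writer required: signature aligns to signature
  zip: no writer match
  writer status: unknown to reader
  writer price: unknown to reader
  contact.age: no writer match
  float32 -> float32, writer required: contact.height aligns to contact.height
  writer contact.id: unknown to reader
  violation R1 at channel
  violation R1 at zip
  => backward: BREAKING (2)
forward on Order — v1 reading data written by v2:
  status: no writer match
  map<string, float32> -> map<string, float32>, writer optional: tags aligns to tags
  Meta -> Meta, writer required: contact aligns to contact
  string -> string, writer optional: city aligns to city
  float32 -> float32, writer optional: factor aligns to factor
  price: no writer match
  bytes -> bytes, writer required: signature aligns to signature
  writer channel: unknown to reader
  writer height: unknown to reader
  writer zip: unknown to reader
  contact.id: no writer match
  float32 -> float32, writer required: contact.height aligns to contact.height
  writer contact.age: unknown to reader
  violation R1 at status
  => forward: BREAKING (1)

backward: BREAKING [(channel, R1), (zip, R1)]; forward: BREAKING [(status, R1)]


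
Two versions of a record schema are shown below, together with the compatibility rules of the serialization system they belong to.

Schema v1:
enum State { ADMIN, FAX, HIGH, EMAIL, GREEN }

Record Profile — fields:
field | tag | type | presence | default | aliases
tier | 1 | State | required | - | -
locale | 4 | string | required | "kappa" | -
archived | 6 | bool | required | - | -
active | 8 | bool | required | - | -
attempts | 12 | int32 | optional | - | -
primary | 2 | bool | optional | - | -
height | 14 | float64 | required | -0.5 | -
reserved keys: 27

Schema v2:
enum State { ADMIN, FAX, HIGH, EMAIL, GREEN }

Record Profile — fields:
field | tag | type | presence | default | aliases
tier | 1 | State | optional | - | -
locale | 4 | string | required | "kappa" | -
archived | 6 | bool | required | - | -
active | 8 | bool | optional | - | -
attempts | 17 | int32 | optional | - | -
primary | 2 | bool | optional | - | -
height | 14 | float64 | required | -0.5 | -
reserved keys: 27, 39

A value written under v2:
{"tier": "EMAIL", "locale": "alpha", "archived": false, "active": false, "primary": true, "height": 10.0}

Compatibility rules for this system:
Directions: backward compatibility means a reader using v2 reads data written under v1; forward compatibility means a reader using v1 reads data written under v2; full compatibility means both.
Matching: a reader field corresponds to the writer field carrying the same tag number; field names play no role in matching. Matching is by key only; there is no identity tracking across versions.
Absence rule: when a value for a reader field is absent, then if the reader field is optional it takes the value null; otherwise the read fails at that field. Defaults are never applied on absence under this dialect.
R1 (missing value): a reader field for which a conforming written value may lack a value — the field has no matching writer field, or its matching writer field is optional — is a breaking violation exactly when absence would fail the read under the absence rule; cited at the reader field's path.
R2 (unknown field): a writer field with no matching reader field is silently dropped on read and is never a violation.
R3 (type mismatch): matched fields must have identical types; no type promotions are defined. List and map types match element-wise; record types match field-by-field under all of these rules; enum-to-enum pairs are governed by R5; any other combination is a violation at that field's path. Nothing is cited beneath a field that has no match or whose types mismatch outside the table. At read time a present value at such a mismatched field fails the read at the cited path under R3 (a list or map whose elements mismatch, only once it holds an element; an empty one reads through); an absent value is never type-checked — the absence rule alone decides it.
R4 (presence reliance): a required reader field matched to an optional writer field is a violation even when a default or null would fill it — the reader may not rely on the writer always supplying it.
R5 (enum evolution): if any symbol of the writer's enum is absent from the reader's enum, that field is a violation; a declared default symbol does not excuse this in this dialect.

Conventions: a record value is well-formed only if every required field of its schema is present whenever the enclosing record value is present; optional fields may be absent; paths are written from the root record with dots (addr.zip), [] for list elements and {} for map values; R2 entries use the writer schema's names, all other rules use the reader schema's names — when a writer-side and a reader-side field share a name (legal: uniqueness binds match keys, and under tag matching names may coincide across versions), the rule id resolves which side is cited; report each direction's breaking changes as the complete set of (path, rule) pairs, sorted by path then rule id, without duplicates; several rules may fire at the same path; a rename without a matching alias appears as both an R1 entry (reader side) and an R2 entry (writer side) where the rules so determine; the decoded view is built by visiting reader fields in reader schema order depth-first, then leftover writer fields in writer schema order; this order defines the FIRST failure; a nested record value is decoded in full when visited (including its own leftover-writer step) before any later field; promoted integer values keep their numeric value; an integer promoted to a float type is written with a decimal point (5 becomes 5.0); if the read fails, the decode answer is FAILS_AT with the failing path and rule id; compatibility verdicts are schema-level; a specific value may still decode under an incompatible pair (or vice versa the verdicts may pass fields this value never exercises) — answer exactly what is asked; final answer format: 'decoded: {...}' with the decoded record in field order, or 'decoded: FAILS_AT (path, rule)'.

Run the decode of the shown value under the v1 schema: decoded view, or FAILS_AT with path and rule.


decoded: {"tier": "EMAIL", "locale": "alpha", "archived": false, "active": false, "attempts": null, "primary": true, "height": 10.0}

each type pair in Profile: writer, then reader
decoding the Profile value with the v1 reader:
  tier := "EMAIL"
  locale := "alpha"
  archived := false
  active := false
  attempts := null (absent, optional -> null)
  primary := true
  height := 10.0
  => decoded: {"tier": "EMAIL", "locale": "alpha", "archived": false, "active": false, "attempts": null, "primary": true, "height": 10.0}
remaining Profile differences; none change what is asked:
  field active in record Profile: required changed to optional -> shifts the Profile verdicts, not this decode
  field tier in record Profile: required changed to optional -> shifts the Profile verdicts, not this decode
  field attempts in record Profile: tag 12 changed to 17 -> triggers nothing under the printed rules; the Profile answer is the same either way
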